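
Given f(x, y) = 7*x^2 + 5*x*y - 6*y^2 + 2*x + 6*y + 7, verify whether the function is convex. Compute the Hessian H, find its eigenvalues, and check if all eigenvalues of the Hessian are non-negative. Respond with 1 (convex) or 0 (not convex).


The Hessian of f(x,y) = 7*x^2 + 5*x*y - 6*y^2 + 2*x + 6*y + 7 is:
H = [[14, 5], [5, -12]]
Trace = 14 - 12 = 2
Determinant = 14*-12 - (5)^2 = -193
Discriminant = (2)^2 - 4*-193 = 776.0
Eigenvalues: lambda_1 = -12.9284, lambda_2 = 14.9284
The function is not convex.

0


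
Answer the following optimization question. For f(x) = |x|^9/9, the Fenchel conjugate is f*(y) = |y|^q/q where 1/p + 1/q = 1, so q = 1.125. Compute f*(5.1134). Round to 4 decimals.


The conjugate exponent q satisfies 1/p + 1/q = 1.
p = 9, so q = 9/(9 - 1) = 1.125
|y|^q = 5.1134^1.125 = 6.2704
f*(5.1134) = 6.2704 / 1.125 = 5.5737


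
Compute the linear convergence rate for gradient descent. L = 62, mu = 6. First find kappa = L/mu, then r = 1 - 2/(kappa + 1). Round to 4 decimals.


Step 1: Compute the condition number.
kappa = L/mu = 62/6 = 10.3333
Step 2: Compute the convergence rate.
r = 1 - 2/(kappa + 1) = 1 - 2*mu/(L + mu) = (L - mu)/(L + mu) = 56/68 = 0.8235


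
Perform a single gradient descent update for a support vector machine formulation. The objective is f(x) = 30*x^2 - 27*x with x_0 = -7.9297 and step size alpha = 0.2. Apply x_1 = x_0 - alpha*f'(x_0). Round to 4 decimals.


We compute the gradient at x_0 and apply the update.
f'(x) = 60*x - 27
f'(-7.9297) = 60*-7.9297 - 27 = -502.782
x_1 = -7.9297 - 0.2*-502.782 = 92.6267


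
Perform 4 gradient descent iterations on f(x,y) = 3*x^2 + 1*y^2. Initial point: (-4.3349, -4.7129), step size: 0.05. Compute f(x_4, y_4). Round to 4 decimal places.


Gradient descent on f(x,y) = 3*x^2 + 1*y^2.
Starting point: (-4.3349, -4.7129), alpha = 0.05
Step 1: grad_x = 2*3*-4.3349 = -26.0094, grad_y = 2*1*-4.7129 = -9.4258
  x_1 = -4.3349 - 0.05*-26.0094 = -3.0344
  y_1 = -4.7129 - 0.05*-9.4258 = -4.2416
Step 2: grad_x = 2*3*-3.0344 = -18.2066, grad_y = 2*1*-4.2416 = -8.4832
  x_2 = -3.0344 - 0.05*-18.2066 = -2.1241
  y_2 = -4.2416 - 0.05*-8.4832 = -3.8174
Step 3: grad_x = 2*3*-2.1241 = -12.7446, grad_y = 2*1*-3.8174 = -7.6349
  x_3 = -2.1241 - 0.05*-12.7446 = -1.4869
  y_3 = -3.8174 - 0.05*-7.6349 = -3.4357
Step 4: grad_x = 2*3*-1.4869 = -8.9212, grad_y = 2*1*-3.4357 = -6.8714
  x_4 = -1.4869 - 0.05*-8.9212 = -1.0408
  y_4 = -3.4357 - 0.05*-6.8714 = -3.0921
f(-1.0408, -3.0921) = 3*(-1.0408)^2 + 1*(-3.0921)^2 = 12.8111


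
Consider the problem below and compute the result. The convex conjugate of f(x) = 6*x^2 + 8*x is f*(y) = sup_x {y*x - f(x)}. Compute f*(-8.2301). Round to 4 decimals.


f*(y) = sup_x {y*x - a*x^2 - b*x} = sup_x {(y-b)*x - a*x^2}
FOC: (y - b) - 2a*x = 0 => x* = (y - b)/(2a)
x* = (-8.2301 - 8)/(2*6) = -1.3525
f*(-8.2301) = (y-b)^2/(4a) = (-8.2301 - 8)^2/(4*6)
= 263.4161/24 = 10.9757


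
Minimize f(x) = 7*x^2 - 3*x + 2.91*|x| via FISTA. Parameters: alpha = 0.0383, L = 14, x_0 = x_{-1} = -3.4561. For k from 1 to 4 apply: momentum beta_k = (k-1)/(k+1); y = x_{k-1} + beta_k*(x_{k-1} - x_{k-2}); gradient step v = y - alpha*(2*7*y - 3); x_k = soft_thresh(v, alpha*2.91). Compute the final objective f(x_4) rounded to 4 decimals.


FISTA on f(x) = 7*x^2 - 3*x + 2.91*|x|
L = 14, alpha = 0.0383
Iteration 1: beta = 0.0, y = -3.4561 + 0.0*(-3.4561 + 3.4561) = -3.4561
  grad(y) = -51.3854, v = y - alpha*grad = -1.488
  prox(v) = soft_thresh(-1.488, 0.1115) = -1.3766
Iteration 2: beta = 0.3333, y = -1.3766 + 0.3333*(-1.3766 + 3.4561) = -0.6834
  grad(y) = -12.5678, v = y - alpha*grad = -0.2021
  prox(v) = soft_thresh(-0.2021, 0.1115) = -0.0906
Iteration 3: beta = 0.5, y = -0.0906 + 0.5*(-0.0906 + 1.3766) = 0.5524
  grad(y) = 4.7332, v = y - alpha*grad = 0.3711
  prox(v) = soft_thresh(0.3711, 0.1115) = 0.2596
Iteration 4: beta = 0.6, y = 0.2596 + 0.6*(0.2596 + 0.0906) = 0.4698
  grad(y) = 3.577, v = y - alpha*grad = 0.3328
  prox(v) = soft_thresh(0.3328, 0.1115) = 0.2213
f(x_4) = 7*0.2213^2 - 3*0.2213 + 2.91*|0.2213| = 0.323


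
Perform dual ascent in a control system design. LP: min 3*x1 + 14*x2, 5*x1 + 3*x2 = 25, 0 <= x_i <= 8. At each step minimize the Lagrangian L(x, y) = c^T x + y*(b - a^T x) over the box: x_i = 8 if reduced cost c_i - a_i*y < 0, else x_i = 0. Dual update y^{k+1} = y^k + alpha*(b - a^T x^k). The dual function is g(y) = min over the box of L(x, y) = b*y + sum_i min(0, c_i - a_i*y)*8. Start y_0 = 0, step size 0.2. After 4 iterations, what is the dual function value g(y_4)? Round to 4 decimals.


Dual ascent for LP: min 3*x1 + 14*x2, 5*x1 + 3*x2 = 25, 0 <= x_i <= 8
Step 1: y^k = 0.0, reduced costs: (3.0, 14.0)
  x^k = (0.0, 0.0), subgradient = b - a^T x = 25.0
  y^{k+1} = 0.0 + 0.2*25.0 = 5.0
Step 2: y^k = 5.0, reduced costs: (-22.0, -1.0)
  x^k = (8.0, 8.0), subgradient = b - a^T x = -39.0
  y^{k+1} = 5.0 + 0.2*-39.0 = -2.8
Step 3: y^k = -2.8, reduced costs: (17.0, 22.4)
  x^k = (0.0, 0.0), subgradient = b - a^T x = 25.0
  y^{k+1} = -2.8 + 0.2*25.0 = 2.2
Step 4: y^k = 2.2, reduced costs: (-8.0, 7.4)
  x^k = (8.0, 0.0), subgradient = b - a^T x = -15.0
  y^{k+1} = 2.2 + 0.2*-15.0 = -0.8
Dual objective at y_4 = -0.8: reduced costs (7.0, 16.4), box minimizer x = (0.0, 0.0)
g(y_4) = b*y + (c1 - a1*y)*x1 + (c2 - a2*y)*x2 = 25*(-0.8) + 7.0*0.0 + 16.4*0.0 = -20.0 + 0.0 + 0.0 = -20.0


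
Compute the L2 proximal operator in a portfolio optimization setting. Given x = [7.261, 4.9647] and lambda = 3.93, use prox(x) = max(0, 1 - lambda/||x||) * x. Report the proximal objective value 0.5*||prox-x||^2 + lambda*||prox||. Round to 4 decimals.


Step 1: Compute ||x||.
||x|| = 8.796
Step 2: Compute scaling factor.
scale = max(0, 1 - 3.93/8.796) = 0.5532
Step 3: prox(x) = [4.0168, 2.7465]
||prox(x)|| = 4.866
Step 4: Proximal objective.
0.5*||prox-x||^2 = 7.7225
lambda*||prox|| = 19.1234
Total = 26.846


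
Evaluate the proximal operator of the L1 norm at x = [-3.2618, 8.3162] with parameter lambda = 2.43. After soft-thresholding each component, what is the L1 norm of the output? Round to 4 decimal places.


Soft-thresholding with lambda = 2.43:
prox(-3.2618) = sign(-3.2618)*max(|-3.2618| - 2.43, 0) = -0.8318
prox(8.3162) = sign(8.3162)*max(|8.3162| - 2.43, 0) = 5.8862
prox(x) = [-0.8318, 5.8862]
||prox(x)||_1 = 0.8318 + 5.8862 = 6.718


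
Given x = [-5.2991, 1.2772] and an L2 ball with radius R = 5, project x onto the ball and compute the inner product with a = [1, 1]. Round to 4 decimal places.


Step 1: Compute ||x|| (intermediates to 6 decimals).
||x|| = sqrt((-5.2991)^2 + 1.2772^2) = 5.450844
Step 2: Project.
Since ||x|| > R, scale = R/||x|| = 5/5.450844 = 0.917289, proj(x) = scale * x
proj(x) = [-4.860806, 1.171562]
Step 3: Dot product.
a^T * proj(x) = 1*(-4.860806) + 1*1.171562 = -3.6892


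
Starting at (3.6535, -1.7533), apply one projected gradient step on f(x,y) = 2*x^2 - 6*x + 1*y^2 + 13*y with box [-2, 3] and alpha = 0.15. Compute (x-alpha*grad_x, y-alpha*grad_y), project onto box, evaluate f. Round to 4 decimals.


Step 1: Compute gradient at (3.6535, -1.7533).
grad_x = 2*2*3.6535 - 6 = 8.614
grad_y = 2*1*-1.7533 + 13 = 9.4934
Step 2: Gradient step.
x_raw = 3.6535 - 0.15*8.614 = 2.3614
y_raw = -1.7533 - 0.15*9.4934 = -3.1773
Step 3: Project onto [-2, 3].
x_proj = clip(2.3614) = 2.3614
y_proj = clip(-3.1773) = -2.0
Step 4: Evaluate f.
f(2.3614, -2.0) = -25.016


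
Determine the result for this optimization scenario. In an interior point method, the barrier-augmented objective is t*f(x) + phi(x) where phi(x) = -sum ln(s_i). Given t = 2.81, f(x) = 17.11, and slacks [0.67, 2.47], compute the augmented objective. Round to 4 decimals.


Step 1: Compute log-barrier.
ln values: [-0.4005, 0.9042]
phi = -(-0.4005 + 0.9042) = -0.5037
Step 2: Compute augmented objective.
t*f(x) = 2.81*17.11 = 48.0791
Total = 48.0791 - 0.5037 = 47.5754


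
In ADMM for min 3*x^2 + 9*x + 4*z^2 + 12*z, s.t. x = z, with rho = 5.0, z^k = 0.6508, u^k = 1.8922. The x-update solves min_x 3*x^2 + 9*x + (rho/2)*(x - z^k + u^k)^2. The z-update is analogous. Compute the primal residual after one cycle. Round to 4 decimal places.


ADMM iteration with rho = 5.0, z^k = 0.6508, u^k = 1.8922
Step 1: x-update.
Minimize 3*x^2 + 9*x + (5.0/2)*(x - 0.6508 + 1.8922)^2
FOC: (2*3 + 5.0)*x = -9 + 5.0*(0.6508 - 1.8922)
x^{k+1} = -1.3825
Step 2: z-update.
Minimize 4*z^2 + 12*z + (5.0/2)*(-1.3825 - z + 1.8922)^2
FOC: (2*4 + 5.0)*z = -12 + 5.0*(-1.3825 + 1.8922)
z^{k+1} = -0.727
Step 3: u-update.
u^{k+1} = 1.8922 - 1.3825 + 0.727 = 1.2368
Step 4: Primal residual = |-1.3825 + 0.727| = 0.6554


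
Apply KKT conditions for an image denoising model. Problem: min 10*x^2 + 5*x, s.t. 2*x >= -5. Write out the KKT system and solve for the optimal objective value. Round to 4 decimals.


Step 1: Try lambda = 0 (constraint inactive).
Stationarity: 2*10*x + 5 = 0
x* = -5/(2*10) = -0.25
Check constraint: 2*-0.25 = -0.5 >= -5 -- satisfied.
Step 2: Compute optimal value.
f(x*) = 10*(-0.25)^2 + 5*(-0.25) = -0.625


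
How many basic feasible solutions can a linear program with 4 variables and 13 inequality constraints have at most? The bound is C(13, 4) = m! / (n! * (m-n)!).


Each vertex corresponds to some choice of n active constraints out of m, so the number of vertices is at most C(m, n) = m! / (n!(m-n)!).
m = 13, n = 4
Numerator: 13 * 12 * 11 * 10
Denominator: 4! = 24
C(13, 4) = 715


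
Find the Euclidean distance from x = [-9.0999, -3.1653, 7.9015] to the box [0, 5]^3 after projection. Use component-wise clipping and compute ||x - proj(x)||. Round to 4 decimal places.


Project each component onto [0, 5].
clip(-9.0999) = 0.0, clip(-3.1653) = 0.0, clip(7.9015) = 5.0
Projection = [0.0, 0.0, 5.0]
Squared diffs: [82.8082, 10.0191, 8.4187]
Distance = sqrt(101.246) = 10.0621


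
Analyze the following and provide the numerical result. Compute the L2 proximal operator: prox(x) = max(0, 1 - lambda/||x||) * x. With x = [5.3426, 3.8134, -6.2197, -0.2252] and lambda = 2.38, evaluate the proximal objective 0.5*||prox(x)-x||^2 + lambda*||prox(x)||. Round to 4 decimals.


Step 1: Compute ||x||.
||x|| = 9.0455
Step 2: Compute scaling factor.
scale = max(0, 1 - 2.38/9.0455) = 0.7369
Step 3: prox(x) = [3.9369, 2.81, -4.5832, -0.1659]
||prox(x)|| = 6.6655
Step 4: Proximal objective.
0.5*||prox-x||^2 = 2.8322
lambda*||prox|| = 15.8639
Total = 18.6961


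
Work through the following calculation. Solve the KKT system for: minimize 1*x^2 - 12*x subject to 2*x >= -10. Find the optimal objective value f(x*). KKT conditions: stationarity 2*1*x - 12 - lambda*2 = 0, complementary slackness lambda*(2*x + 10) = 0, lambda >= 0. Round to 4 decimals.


Step 1: Try lambda = 0 (constraint inactive).
Stationarity: 2*1*x - 12 = 0
x* = 12/(2*1) = 6.0
Check constraint: 2*6.0 = 12.0 >= -10 -- satisfied.
Step 2: Compute optimal value.
f(x*) = 1*6.0^2 - 12*6.0 = -36.0


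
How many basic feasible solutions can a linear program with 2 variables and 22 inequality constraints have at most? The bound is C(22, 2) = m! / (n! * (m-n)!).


Each vertex corresponds to some choice of n active constraints out of m, so the number of vertices is at most C(m, n) = m! / (n!(m-n)!).
m = 22, n = 2
Numerator: 22 * 21
Denominator: 2! = 2
C(22, 2) = 231


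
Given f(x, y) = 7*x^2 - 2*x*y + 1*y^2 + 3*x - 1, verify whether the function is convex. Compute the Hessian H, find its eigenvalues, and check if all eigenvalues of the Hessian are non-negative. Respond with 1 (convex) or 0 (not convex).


The Hessian of f(x,y) = 7*x^2 - 2*x*y + 1*y^2 + 3*x - 1 is:
H = [[14, -2], [-2, 2]]
Trace = 14 + 2 = 16
Determinant = 14*2 - (-2)^2 = 24
Discriminant = (16)^2 - 4*24 = 160.0
Eigenvalues: lambda_1 = 1.6754, lambda_2 = 14.3246
The function is convex.

1


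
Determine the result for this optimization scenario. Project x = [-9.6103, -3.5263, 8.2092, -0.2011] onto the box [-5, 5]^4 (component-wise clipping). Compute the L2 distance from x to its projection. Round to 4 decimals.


Project each component onto [-5, 5].
clip(-9.6103) = -5.0, clip(-3.5263) = -3.5263, clip(8.2092) = 5.0, clip(-0.2011) = -0.2011
Projection = [-5.0, -3.5263, 5.0, -0.2011]
Squared diffs: [21.2549, 0.0, 10.299, 0.0]
Distance = sqrt(31.5539) = 5.6173


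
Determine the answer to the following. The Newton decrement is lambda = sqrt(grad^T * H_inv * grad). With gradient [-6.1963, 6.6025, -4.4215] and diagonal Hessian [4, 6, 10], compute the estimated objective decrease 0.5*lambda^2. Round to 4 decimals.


Step 1: H is diagonal, so H^(-1) * g = [-1.5491, 1.1004, -0.4422].
Step 2: g^T H^(-1) g = sum_i g_i^2 / H_ii
  = (-6.1963)^2/4 + (6.6025)^2/6 + (-4.4215)^2/10
  = 9.5985 + 7.2655 + 1.955 = 18.819
Step 3: Objective decrease = 0.5 * g^T H^(-1) g = 9.4095


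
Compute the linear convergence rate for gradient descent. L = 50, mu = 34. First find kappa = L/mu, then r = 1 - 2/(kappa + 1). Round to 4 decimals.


Step 1: Compute the condition number.
kappa = L/mu = 50/34 = 1.4706
Step 2: Compute the convergence rate.
r = 1 - 2/(kappa + 1) = 1 - 2*mu/(L + mu) = (L - mu)/(L + mu) = 16/84 = 0.1905


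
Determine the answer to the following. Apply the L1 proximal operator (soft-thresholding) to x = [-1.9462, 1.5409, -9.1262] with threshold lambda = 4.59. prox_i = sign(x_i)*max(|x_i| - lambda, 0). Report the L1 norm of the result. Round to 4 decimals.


Soft-thresholding with lambda = 4.59:
prox(-1.9462) = sign(-1.9462)*max(|-1.9462| - 4.59, 0) = 0.0
prox(1.5409) = sign(1.5409)*max(|1.5409| - 4.59, 0) = 0.0
prox(-9.1262) = sign(-9.1262)*max(|-9.1262| - 4.59, 0) = -4.5362
prox(x) = [0.0, 0.0, -4.5362]
||prox(x)||_1 = 0.0 + 0.0 + 4.5362 = 4.5362


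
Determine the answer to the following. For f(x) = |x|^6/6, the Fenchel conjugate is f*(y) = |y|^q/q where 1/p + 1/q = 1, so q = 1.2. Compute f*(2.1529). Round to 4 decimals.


The conjugate exponent q satisfies 1/p + 1/q = 1.
p = 6, so q = 6/(6 - 1) = 1.2
|y|^q = 2.1529^1.2 = 2.5097
f*(2.1529) = 2.5097 / 1.2 = 2.0914


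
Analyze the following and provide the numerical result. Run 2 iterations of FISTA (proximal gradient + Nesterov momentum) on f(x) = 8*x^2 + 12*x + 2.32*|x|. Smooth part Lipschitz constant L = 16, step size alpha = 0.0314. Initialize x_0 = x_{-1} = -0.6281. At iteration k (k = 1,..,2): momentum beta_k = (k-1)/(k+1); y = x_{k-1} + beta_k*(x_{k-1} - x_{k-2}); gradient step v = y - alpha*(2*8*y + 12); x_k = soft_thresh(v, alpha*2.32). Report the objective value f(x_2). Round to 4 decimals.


FISTA on f(x) = 8*x^2 + 12*x + 2.32*|x|
L = 16, alpha = 0.0314
Iteration 1: beta = 0.0, y = -0.6281 + 0.0*(-0.6281 + 0.6281) = -0.6281
  grad(y) = 1.9504, v = y - alpha*grad = -0.6893
  prox(v) = soft_thresh(-0.6893, 0.0728) = -0.6165
Iteration 2: beta = 0.3333, y = -0.6165 + 0.3333*(-0.6165 + 0.6281) = -0.6126
  grad(y) = 2.198, v = y - alpha*grad = -0.6816
  prox(v) = soft_thresh(-0.6816, 0.0728) = -0.6088
f(x_2) = 8*(-0.6088)^2 + 12*(-0.6088) + 2.32*|-0.6088| = -2.9281


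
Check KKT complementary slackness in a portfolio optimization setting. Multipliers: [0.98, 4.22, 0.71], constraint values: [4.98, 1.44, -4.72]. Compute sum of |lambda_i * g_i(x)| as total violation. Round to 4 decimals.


KKT complementary slackness check:
lambda_1 * g_1 = 0.98 * 4.98 = 4.8804
lambda_2 * g_2 = 4.22 * 1.44 = 6.0768
lambda_3 * g_3 = 0.71 * -4.72 = -3.3512
Total violation = 4.8804 + 6.0768 + 3.3512 = 14.3084


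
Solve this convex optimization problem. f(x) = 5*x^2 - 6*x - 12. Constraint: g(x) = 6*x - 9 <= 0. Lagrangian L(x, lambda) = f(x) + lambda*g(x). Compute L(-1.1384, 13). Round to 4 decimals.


Step 1: Evaluate f(x).
f(-1.1384) = 5*(-1.1384)^2 - 6*(-1.1384) - 12 = 1.3102
Step 2: Evaluate g(x).
g(-1.1384) = 6*-1.1384 - 9 = -15.8304
Step 3: Compute Lagrangian.
L = 1.3102 + 13*-15.8304 = -204.485


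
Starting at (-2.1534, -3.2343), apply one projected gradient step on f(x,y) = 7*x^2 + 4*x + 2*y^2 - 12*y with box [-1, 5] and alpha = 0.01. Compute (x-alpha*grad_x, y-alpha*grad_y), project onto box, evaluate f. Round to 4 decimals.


Step 1: Compute gradient at (-2.1534, -3.2343).
grad_x = 2*7*-2.1534 + 4 = -26.1476
grad_y = 2*2*-3.2343 - 12 = -24.9372
Step 2: Gradient step.
x_raw = -2.1534 - 0.01*-26.1476 = -1.8919
y_raw = -3.2343 - 0.01*-24.9372 = -2.9849
Step 3: Project onto [-1, 5].
x_proj = clip(-1.8919) = -1.0
y_proj = clip(-2.9849) = -1.0
Step 4: Evaluate f.
f(-1.0, -1.0) = 17.0


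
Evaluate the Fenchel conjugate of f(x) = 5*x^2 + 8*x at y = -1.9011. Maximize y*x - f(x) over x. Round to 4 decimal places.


f*(y) = sup_x {y*x - a*x^2 - b*x} = sup_x {(y-b)*x - a*x^2}
FOC: (y - b) - 2a*x = 0 => x* = (y - b)/(2a)
x* = (-1.9011 - 8)/(2*5) = -0.9901
f*(-1.9011) = (y-b)^2/(4a) = (-1.9011 - 8)^2/(4*5)
= 98.0318/20 = 4.9016


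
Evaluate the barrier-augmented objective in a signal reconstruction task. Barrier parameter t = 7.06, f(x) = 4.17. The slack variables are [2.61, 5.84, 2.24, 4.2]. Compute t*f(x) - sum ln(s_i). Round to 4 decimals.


Step 1: Compute log-barrier.
ln values: [0.9594, 1.7647, 0.8065, 1.4351]
phi = -(0.9594 + 1.7647 + 0.8065 + 1.4351) = -4.9656
Step 2: Compute augmented objective.
t*f(x) = 7.06*4.17 = 29.4402
Total = 29.4402 - 4.9656 = 24.4746


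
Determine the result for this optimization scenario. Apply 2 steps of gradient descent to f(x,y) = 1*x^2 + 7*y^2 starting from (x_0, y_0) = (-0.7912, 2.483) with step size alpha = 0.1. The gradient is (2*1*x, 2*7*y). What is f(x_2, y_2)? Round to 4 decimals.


Gradient descent on f(x,y) = 1*x^2 + 7*y^2.
Starting point: (-0.7912, 2.483), alpha = 0.1
Step 1: grad_x = 2*1*-0.7912 = -1.5824, grad_y = 2*7*2.483 = 34.762
  x_1 = -0.7912 - 0.1*-1.5824 = -0.633
  y_1 = 2.483 - 0.1*34.762 = -0.9932
Step 2: grad_x = 2*1*-0.633 = -1.2659, grad_y = 2*7*-0.9932 = -13.9048
  x_2 = -0.633 - 0.1*-1.2659 = -0.5064
  y_2 = -0.9932 - 0.1*-13.9048 = 0.3973
f(-0.5064, 0.3973) = 1*(-0.5064)^2 + 7*0.3973^2 = 1.3612


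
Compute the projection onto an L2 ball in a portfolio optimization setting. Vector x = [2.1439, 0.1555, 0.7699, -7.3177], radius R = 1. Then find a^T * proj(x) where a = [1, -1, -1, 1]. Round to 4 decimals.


Step 1: Compute ||x|| (intermediates to 6 decimals).
||x|| = sqrt(2.1439^2 + 0.1555^2 + 0.7699^2 + (-7.3177)^2) = 7.665635
Step 2: Project.
Since ||x|| > R, scale = R/||x|| = 1/7.665635 = 0.130452, proj(x) = scale * x
proj(x) = [0.279676, 0.020285, 0.100435, -0.954609]
Step 3: Dot product.
a^T * proj(x) = 1*0.279676 - 1*0.020285 - 1*0.100435 + 1*(-0.954609) = -0.7957


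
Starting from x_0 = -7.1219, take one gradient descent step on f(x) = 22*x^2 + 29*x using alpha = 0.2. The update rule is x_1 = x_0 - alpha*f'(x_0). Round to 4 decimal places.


We compute the gradient at x_0 and apply the update.
f'(x) = 44*x + 29
f'(-7.1219) = 44*-7.1219 + 29 = -284.3636
x_1 = -7.1219 - 0.2*-284.3636 = 49.7508


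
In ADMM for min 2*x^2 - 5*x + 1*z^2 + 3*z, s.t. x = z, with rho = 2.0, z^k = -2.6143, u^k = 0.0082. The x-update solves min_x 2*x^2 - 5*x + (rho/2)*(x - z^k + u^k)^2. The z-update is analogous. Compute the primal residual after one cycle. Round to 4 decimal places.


ADMM iteration with rho = 2.0, z^k = -2.6143, u^k = 0.0082
Step 1: x-update.
Minimize 2*x^2 - 5*x + (2.0/2)*(x + 2.6143 + 0.0082)^2
FOC: (2*2 + 2.0)*x = 5 + 2.0*(-2.6143 - 0.0082)
x^{k+1} = -0.0408
Step 2: z-update.
Minimize 1*z^2 + 3*z + (2.0/2)*(-0.0408 - z + 0.0082)^2
FOC: (2*1 + 2.0)*z = -3 + 2.0*(-0.0408 + 0.0082)
z^{k+1} = -0.7663
Step 3: u-update.
u^{k+1} = 0.0082 - 0.0408 + 0.7663 = 0.7337
Step 4: Primal residual = |-0.0408 + 0.7663| = 0.7255


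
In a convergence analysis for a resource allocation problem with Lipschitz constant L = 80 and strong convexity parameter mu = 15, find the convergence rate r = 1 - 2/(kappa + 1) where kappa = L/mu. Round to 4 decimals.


Step 1: Compute the condition number.
kappa = L/mu = 80/15 = 5.3333
Step 2: Compute the convergence rate.
r = 1 - 2/(kappa + 1) = 1 - 2*mu/(L + mu) = (L - mu)/(L + mu) = 65/95 = 0.6842


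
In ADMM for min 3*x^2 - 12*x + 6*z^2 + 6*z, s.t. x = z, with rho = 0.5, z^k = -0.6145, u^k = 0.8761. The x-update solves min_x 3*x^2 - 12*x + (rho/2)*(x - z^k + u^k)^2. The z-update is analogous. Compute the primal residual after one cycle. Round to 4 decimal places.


ADMM iteration with rho = 0.5, z^k = -0.6145, u^k = 0.8761
Step 1: x-update.
Minimize 3*x^2 - 12*x + (0.5/2)*(x + 0.6145 + 0.8761)^2
FOC: (2*3 + 0.5)*x = 12 + 0.5*(-0.6145 - 0.8761)
x^{k+1} = 1.7315
Step 2: z-update.
Minimize 6*z^2 + 6*z + (0.5/2)*(1.7315 - z + 0.8761)^2
FOC: (2*6 + 0.5)*z = -6 + 0.5*(1.7315 + 0.8761)
z^{k+1} = -0.3757
Step 3: u-update.
u^{k+1} = 0.8761 + 1.7315 + 0.3757 = 2.9833
Step 4: Primal residual = |1.7315 + 0.3757| = 2.1072


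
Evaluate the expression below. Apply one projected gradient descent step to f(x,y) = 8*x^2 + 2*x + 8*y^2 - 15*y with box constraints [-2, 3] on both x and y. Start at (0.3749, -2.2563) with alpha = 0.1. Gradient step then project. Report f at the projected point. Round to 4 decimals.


Step 1: Compute gradient at (0.3749, -2.2563).
grad_x = 2*8*0.3749 + 2 = 7.9984
grad_y = 2*8*-2.2563 - 15 = -51.1008
Step 2: Gradient step.
x_raw = 0.3749 - 0.1*7.9984 = -0.4249
y_raw = -2.2563 - 0.1*-51.1008 = 2.8538
Step 3: Project onto [-2, 3].
x_proj = clip(-0.4249) = -0.4249
y_proj = clip(2.8538) = 2.8538
Step 4: Evaluate f.
f(-0.4249, 2.8538) = 22.9405


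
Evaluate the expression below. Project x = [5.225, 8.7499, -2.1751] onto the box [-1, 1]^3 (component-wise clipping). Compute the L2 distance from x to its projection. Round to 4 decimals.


Project each component onto [-1, 1].
clip(5.225) = 1.0, clip(8.7499) = 1.0, clip(-2.1751) = -1.0
Projection = [1.0, 1.0, -1.0]
Squared diffs: [17.8506, 60.061, 1.3809]
Distance = sqrt(79.2925) = 8.9046


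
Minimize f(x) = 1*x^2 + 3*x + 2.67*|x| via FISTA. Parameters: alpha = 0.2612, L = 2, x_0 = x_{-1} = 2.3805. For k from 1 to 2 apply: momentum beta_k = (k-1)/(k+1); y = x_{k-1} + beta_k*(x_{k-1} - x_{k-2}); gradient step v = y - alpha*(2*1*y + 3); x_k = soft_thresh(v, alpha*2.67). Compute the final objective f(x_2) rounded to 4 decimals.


FISTA on f(x) = 1*x^2 + 3*x + 2.67*|x|
L = 2, alpha = 0.2612
Iteration 1: beta = 0.0, y = 2.3805 + 0.0*(2.3805 - 2.3805) = 2.3805
  grad(y) = 7.761, v = y - alpha*grad = 0.3533
  prox(v) = soft_thresh(0.3533, 0.6974) = 0.0
Iteration 2: beta = 0.3333, y = 0.0 + 0.3333*(0.0 - 2.3805) = -0.7935
  grad(y) = 1.413, v = y - alpha*grad = -1.1626
  prox(v) = soft_thresh(-1.1626, 0.6974) = -0.4652
f(x_2) = 1*(-0.4652)^2 + 3*(-0.4652) + 2.67*|-0.4652| = 0.0629


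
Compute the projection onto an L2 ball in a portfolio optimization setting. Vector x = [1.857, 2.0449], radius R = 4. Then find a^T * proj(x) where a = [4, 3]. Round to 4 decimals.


Step 1: Compute ||x|| (intermediates to 6 decimals).
||x|| = sqrt(1.857^2 + 2.0449^2) = 2.762257
Step 2: Project.
Since ||x|| <= R, proj = x (no scaling needed).
proj(x) = [1.857, 2.0449]
Step 3: Dot product.
a^T * proj(x) = 4*1.857 + 3*2.0449 = 13.5627


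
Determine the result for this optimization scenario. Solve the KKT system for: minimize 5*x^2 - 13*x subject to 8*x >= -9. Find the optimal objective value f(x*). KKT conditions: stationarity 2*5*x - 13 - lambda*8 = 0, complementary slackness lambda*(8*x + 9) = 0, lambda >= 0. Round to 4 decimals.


Step 1: Try lambda = 0 (constraint inactive).
Stationarity: 2*5*x - 13 = 0
x* = 13/(2*5) = 1.3
Check constraint: 8*1.3 = 10.4 >= -9 -- satisfied.
Step 2: Compute optimal value.
f(x*) = 5*1.3^2 - 13*1.3 = -8.45


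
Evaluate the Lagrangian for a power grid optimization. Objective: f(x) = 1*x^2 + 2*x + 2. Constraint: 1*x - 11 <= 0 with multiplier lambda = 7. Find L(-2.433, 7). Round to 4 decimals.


Step 1: Evaluate f(x).
f(-2.433) = 1*(-2.433)^2 + 2*(-2.433) + 2 = 3.0535
Step 2: Evaluate g(x).
g(-2.433) = 1*-2.433 - 11 = -13.433
Step 3: Compute Lagrangian.
L = 3.0535 + 7*-13.433 = -90.9775


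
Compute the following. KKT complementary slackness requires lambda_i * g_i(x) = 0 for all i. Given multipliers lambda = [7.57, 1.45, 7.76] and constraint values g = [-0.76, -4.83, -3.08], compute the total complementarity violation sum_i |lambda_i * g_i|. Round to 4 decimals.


KKT complementary slackness check:
lambda_1 * g_1 = 7.57 * -0.76 = -5.7532
lambda_2 * g_2 = 1.45 * -4.83 = -7.0035
lambda_3 * g_3 = 7.76 * -3.08 = -23.9008
Total violation = 5.7532 + 7.0035 + 23.9008 = 36.6575


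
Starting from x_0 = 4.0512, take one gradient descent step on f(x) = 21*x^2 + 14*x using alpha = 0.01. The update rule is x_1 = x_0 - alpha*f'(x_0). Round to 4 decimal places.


We compute the gradient at x_0 and apply the update.
f'(x) = 42*x + 14
f'(4.0512) = 42*4.0512 + 14 = 184.1504
x_1 = 4.0512 - 0.01*184.1504 = 2.2097


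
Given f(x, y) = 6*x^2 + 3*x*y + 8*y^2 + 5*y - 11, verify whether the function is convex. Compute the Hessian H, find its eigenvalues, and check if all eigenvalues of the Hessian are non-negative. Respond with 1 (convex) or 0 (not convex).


The Hessian of f(x,y) = 6*x^2 + 3*x*y + 8*y^2 + 5*y - 11 is:
H = [[12, 3], [3, 16]]
Trace = 12 + 16 = 28
Determinant = 12*16 - (3)^2 = 183
Discriminant = (28)^2 - 4*183 = 52.0
Eigenvalues: lambda_1 = 10.3944, lambda_2 = 17.6056
The function is convex.

1


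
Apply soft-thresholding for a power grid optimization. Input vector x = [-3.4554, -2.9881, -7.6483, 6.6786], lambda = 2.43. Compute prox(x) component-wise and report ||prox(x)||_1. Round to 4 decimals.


Soft-thresholding with lambda = 2.43:
prox(-3.4554) = sign(-3.4554)*max(|-3.4554| - 2.43, 0) = -1.0254
prox(-2.9881) = sign(-2.9881)*max(|-2.9881| - 2.43, 0) = -0.5581
prox(-7.6483) = sign(-7.6483)*max(|-7.6483| - 2.43, 0) = -5.2183
prox(6.6786) = sign(6.6786)*max(|6.6786| - 2.43, 0) = 4.2486
prox(x) = [-1.0254, -0.5581, -5.2183, 4.2486]
||prox(x)||_1 = 1.0254 + 0.5581 + 5.2183 + 4.2486 = 11.0504


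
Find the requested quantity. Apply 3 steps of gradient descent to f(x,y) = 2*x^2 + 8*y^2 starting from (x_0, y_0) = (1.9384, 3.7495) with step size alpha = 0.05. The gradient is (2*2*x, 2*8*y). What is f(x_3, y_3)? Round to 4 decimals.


Gradient descent on f(x,y) = 2*x^2 + 8*y^2.
Starting point: (1.9384, 3.7495), alpha = 0.05
Step 1: grad_x = 2*2*1.9384 = 7.7536, grad_y = 2*8*3.7495 = 59.992
  x_1 = 1.9384 - 0.05*7.7536 = 1.5507
  y_1 = 3.7495 - 0.05*59.992 = 0.7499
Step 2: grad_x = 2*2*1.5507 = 6.2029, grad_y = 2*8*0.7499 = 11.9984
  x_2 = 1.5507 - 0.05*6.2029 = 1.2406
  y_2 = 0.7499 - 0.05*11.9984 = 0.15
Step 3: grad_x = 2*2*1.2406 = 4.9623, grad_y = 2*8*0.15 = 2.3997
  x_3 = 1.2406 - 0.05*4.9623 = 0.9925
  y_3 = 0.15 - 0.05*2.3997 = 0.03
f(0.9925, 0.03) = 2*0.9925^2 + 8*0.03^2 = 1.9772


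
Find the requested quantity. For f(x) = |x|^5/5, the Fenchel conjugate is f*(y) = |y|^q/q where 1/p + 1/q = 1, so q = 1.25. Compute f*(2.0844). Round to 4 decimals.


The conjugate exponent q satisfies 1/p + 1/q = 1.
p = 5, so q = 5/(5 - 1) = 1.25
|y|^q = 2.0844^1.25 = 2.5045
f*(2.0844) = 2.5045 / 1.25 = 2.0036


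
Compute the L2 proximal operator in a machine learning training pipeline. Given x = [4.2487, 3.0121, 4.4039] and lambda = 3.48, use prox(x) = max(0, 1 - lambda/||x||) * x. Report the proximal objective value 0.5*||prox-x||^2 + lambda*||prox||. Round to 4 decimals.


Step 1: Compute ||x||.
||x|| = 6.8204
Step 2: Compute scaling factor.
scale = max(0, 1 - 3.48/6.8204) = 0.4898
Step 3: prox(x) = [2.0809, 1.4752, 2.1569]
||prox(x)|| = 3.3404
Step 4: Proximal objective.
0.5*||prox-x||^2 = 6.0552
lambda*||prox|| = 11.6246
Total = 17.68


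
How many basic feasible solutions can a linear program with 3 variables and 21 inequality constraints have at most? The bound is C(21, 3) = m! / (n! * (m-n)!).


Each vertex corresponds to some choice of n active constraints out of m, so the number of vertices is at most C(m, n) = m! / (n!(m-n)!).
m = 21, n = 3
Numerator: 21 * 20 * 19
Denominator: 3! = 6
C(21, 3) = 1330


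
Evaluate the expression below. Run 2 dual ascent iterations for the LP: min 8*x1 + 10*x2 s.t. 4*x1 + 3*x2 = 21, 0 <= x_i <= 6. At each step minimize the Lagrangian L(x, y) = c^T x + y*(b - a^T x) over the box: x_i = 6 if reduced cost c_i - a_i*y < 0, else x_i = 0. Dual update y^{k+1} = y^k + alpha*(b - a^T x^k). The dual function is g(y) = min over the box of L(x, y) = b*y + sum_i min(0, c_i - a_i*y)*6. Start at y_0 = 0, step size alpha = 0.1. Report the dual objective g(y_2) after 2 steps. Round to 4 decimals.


Dual ascent for LP: min 8*x1 + 10*x2, 4*x1 + 3*x2 = 21, 0 <= x_i <= 6
Step 1: y^k = 0.0, reduced costs: (8.0, 10.0)
  x^k = (0.0, 0.0), subgradient = b - a^T x = 21.0
  y^{k+1} = 0.0 + 0.1*21.0 = 2.1
Step 2: y^k = 2.1, reduced costs: (-0.4, 3.7)
  x^k = (6.0, 0.0), subgradient = b - a^T x = -3.0
  y^{k+1} = 2.1 + 0.1*-3.0 = 1.8
Dual objective at y_2 = 1.8: reduced costs (0.8, 4.6), box minimizer x = (0.0, 0.0)
g(y_2) = b*y + (c1 - a1*y)*x1 + (c2 - a2*y)*x2 = 21*1.8 + 0.8*0.0 + 4.6*0.0 = 37.8 + 0.0 + 0.0 = 37.8


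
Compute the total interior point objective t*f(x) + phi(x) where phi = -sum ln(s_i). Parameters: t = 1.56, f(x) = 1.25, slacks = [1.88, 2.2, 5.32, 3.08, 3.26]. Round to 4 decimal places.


Step 1: Compute log-barrier.
ln values: [0.6313, 0.7885, 1.6715, 1.1249, 1.1817]
phi = -(0.6313 + 0.7885 + 1.6715 + 1.1249 + 1.1817) = -5.3979
Step 2: Compute augmented objective.
t*f(x) = 1.56*1.25 = 1.95
Total = 1.95 - 5.3979 = -3.4479


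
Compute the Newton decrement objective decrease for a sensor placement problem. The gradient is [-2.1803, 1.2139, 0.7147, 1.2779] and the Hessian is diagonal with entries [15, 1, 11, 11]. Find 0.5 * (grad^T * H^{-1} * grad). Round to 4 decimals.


Step 1: H is diagonal, so H^(-1) * g = [-0.1454, 1.2139, 0.065, 0.1162].
Step 2: g^T H^(-1) g = sum_i g_i^2 / H_ii
  = (-2.1803)^2/15 + (1.2139)^2/1 + (0.7147)^2/11 + (1.2779)^2/11
  = 0.3169 + 1.4736 + 0.0464 + 0.1485 = 1.9854
Step 3: Objective decrease = 0.5 * g^T H^(-1) g = 0.9927


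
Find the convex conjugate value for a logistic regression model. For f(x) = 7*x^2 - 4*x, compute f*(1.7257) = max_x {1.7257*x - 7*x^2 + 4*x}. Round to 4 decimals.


f*(y) = sup_x {y*x - a*x^2 - b*x} = sup_x {(y-b)*x - a*x^2}
FOC: (y - b) - 2a*x = 0 => x* = (y - b)/(2a)
x* = (1.7257 + 4)/(2*7) = 0.409
f*(1.7257) = (y-b)^2/(4a) = (1.7257 + 4)^2/(4*7)
= 32.7836/28 = 1.1708


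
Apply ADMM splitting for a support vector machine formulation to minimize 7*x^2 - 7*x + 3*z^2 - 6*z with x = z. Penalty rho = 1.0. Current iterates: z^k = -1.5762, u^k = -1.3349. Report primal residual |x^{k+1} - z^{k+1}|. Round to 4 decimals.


ADMM iteration with rho = 1.0, z^k = -1.5762, u^k = -1.3349
Step 1: x-update.
Minimize 7*x^2 - 7*x + (1.0/2)*(x + 1.5762 - 1.3349)^2
FOC: (2*7 + 1.0)*x = 7 + 1.0*(-1.5762 + 1.3349)
x^{k+1} = 0.4506
Step 2: z-update.
Minimize 3*z^2 - 6*z + (1.0/2)*(0.4506 - z - 1.3349)^2
FOC: (2*3 + 1.0)*z = 6 + 1.0*(0.4506 - 1.3349)
z^{k+1} = 0.7308
Step 3: u-update.
u^{k+1} = -1.3349 + 0.4506 - 0.7308 = -1.6151
Step 4: Primal residual = |0.4506 - 0.7308| = 0.2802


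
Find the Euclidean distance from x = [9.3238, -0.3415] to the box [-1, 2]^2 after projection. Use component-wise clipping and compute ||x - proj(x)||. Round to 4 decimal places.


Project each component onto [-1, 2].
clip(9.3238) = 2.0, clip(-0.3415) = -0.3415
Projection = [2.0, -0.3415]
Squared diffs: [53.638, 0.0]
Distance = sqrt(53.638) = 7.3238


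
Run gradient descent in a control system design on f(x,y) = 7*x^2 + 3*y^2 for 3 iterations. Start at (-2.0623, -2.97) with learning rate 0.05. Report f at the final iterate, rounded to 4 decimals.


Gradient descent on f(x,y) = 7*x^2 + 3*y^2.
Starting point: (-2.0623, -2.97), alpha = 0.05
Step 1: grad_x = 2*7*-2.0623 = -28.8722, grad_y = 2*3*-2.97 = -17.82
  x_1 = -2.0623 - 0.05*-28.8722 = -0.6187
  y_1 = -2.97 - 0.05*-17.82 = -2.079
Step 2: grad_x = 2*7*-0.6187 = -8.6617, grad_y = 2*3*-2.079 = -12.474
  x_2 = -0.6187 - 0.05*-8.6617 = -0.1856
  y_2 = -2.079 - 0.05*-12.474 = -1.4553
Step 3: grad_x = 2*7*-0.1856 = -2.5985, grad_y = 2*3*-1.4553 = -8.7318
  x_3 = -0.1856 - 0.05*-2.5985 = -0.0557
  y_3 = -1.4553 - 0.05*-8.7318 = -1.0187
f(-0.0557, -1.0187) = 7*(-0.0557)^2 + 3*(-1.0187)^2 = 3.135


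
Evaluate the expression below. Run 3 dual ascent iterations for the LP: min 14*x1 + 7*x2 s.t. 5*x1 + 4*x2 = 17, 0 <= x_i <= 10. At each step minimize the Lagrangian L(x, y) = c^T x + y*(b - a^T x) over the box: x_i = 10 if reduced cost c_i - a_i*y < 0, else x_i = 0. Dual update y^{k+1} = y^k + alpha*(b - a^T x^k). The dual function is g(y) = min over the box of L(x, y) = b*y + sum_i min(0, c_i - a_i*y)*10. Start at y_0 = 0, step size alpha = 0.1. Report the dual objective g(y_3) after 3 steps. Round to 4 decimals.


Dual ascent for LP: min 14*x1 + 7*x2, 5*x1 + 4*x2 = 17, 0 <= x_i <= 10
Step 1: y^k = 0.0, reduced costs: (14.0, 7.0)
  x^k = (0.0, 0.0), subgradient = b - a^T x = 17.0
  y^{k+1} = 0.0 + 0.1*17.0 = 1.7
Step 2: y^k = 1.7, reduced costs: (5.5, 0.2)
  x^k = (0.0, 0.0), subgradient = b - a^T x = 17.0
  y^{k+1} = 1.7 + 0.1*17.0 = 3.4
Step 3: y^k = 3.4, reduced costs: (-3.0, -6.6)
  x^k = (10.0, 10.0), subgradient = b - a^T x = -73.0
  y^{k+1} = 3.4 + 0.1*-73.0 = -3.9
Dual objective at y_3 = -3.9: reduced costs (33.5, 22.6), box minimizer x = (0.0, 0.0)
g(y_3) = b*y + (c1 - a1*y)*x1 + (c2 - a2*y)*x2 = 17*(-3.9) + 33.5*0.0 + 22.6*0.0 = -66.3 + 0.0 + 0.0 = -66.3


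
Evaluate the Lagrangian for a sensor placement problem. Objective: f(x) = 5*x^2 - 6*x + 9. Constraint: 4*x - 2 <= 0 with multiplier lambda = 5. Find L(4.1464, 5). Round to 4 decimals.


Step 1: Evaluate f(x).
f(4.1464) = 5*4.1464^2 - 6*4.1464 + 9 = 70.0848
Step 2: Evaluate g(x).
g(4.1464) = 4*4.1464 - 2 = 14.5856
Step 3: Compute Lagrangian.
L = 70.0848 + 5*14.5856 = 143.0128


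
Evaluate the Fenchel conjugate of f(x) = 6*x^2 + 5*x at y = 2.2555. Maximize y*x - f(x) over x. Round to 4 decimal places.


f*(y) = sup_x {y*x - a*x^2 - b*x} = sup_x {(y-b)*x - a*x^2}
FOC: (y - b) - 2a*x = 0 => x* = (y - b)/(2a)
x* = (2.2555 - 5)/(2*6) = -0.2287
f*(2.2555) = (y-b)^2/(4a) = (2.2555 - 5)^2/(4*6)
= 7.5323/24 = 0.3138


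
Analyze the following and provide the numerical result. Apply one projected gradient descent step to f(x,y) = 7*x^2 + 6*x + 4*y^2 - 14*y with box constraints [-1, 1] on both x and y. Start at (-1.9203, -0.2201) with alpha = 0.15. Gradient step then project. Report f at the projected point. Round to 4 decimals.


Step 1: Compute gradient at (-1.9203, -0.2201).
grad_x = 2*7*-1.9203 + 6 = -20.8842
grad_y = 2*4*-0.2201 - 14 = -15.7608
Step 2: Gradient step.
x_raw = -1.9203 - 0.15*-20.8842 = 1.2123
y_raw = -0.2201 - 0.15*-15.7608 = 2.144
Step 3: Project onto [-1, 1].
x_proj = clip(1.2123) = 1.0
y_proj = clip(2.144) = 1.0
Step 4: Evaluate f.
f(1.0, 1.0) = 3.0


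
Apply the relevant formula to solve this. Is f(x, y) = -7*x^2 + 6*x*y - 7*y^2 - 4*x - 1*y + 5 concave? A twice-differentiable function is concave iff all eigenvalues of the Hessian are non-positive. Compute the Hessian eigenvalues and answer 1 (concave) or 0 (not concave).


The Hessian of f(x,y) = -7*x^2 + 6*x*y - 7*y^2 - 4*x - 1*y + 5 is:
H = [[-14, 6], [6, -14]]
Trace = -14 - 14 = -28
Determinant = -14*-14 - (6)^2 = 160
Discriminant = (-28)^2 - 4*160 = 144.0
Eigenvalues: lambda_1 = -20.0, lambda_2 = -8.0
The function is concave.

1


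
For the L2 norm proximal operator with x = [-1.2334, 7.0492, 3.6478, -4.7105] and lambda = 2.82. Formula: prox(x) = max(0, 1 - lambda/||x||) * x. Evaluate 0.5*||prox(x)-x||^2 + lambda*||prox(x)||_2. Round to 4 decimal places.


Step 1: Compute ||x||.
||x|| = 9.3117
Step 2: Compute scaling factor.
scale = max(0, 1 - 2.82/9.3117) = 0.6972
Step 3: prox(x) = [-0.8599, 4.9144, 2.5431, -3.2839]
||prox(x)|| = 6.4917
Step 4: Proximal objective.
0.5*||prox-x||^2 = 3.9762
lambda*||prox|| = 18.3066
Total = 22.2828


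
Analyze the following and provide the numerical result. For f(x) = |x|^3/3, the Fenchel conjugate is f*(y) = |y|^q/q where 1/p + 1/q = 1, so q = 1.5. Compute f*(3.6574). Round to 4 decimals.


The conjugate exponent q satisfies 1/p + 1/q = 1.
p = 3, so q = 3/(3 - 1) = 1.5
|y|^q = 3.6574^1.5 = 6.9945
f*(3.6574) = 6.9945 / 1.5 = 4.663


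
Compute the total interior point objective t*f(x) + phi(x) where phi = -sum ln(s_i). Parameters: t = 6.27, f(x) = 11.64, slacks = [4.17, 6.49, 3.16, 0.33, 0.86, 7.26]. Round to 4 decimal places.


Step 1: Compute log-barrier.
ln values: [1.4279, 1.8703, 1.1506, -1.1087, -0.1508, 1.9824]
phi = -(1.4279 + 1.8703 + 1.1506 - 1.1087 - 0.1508 + 1.9824) = -5.1716
Step 2: Compute augmented objective.
t*f(x) = 6.27*11.64 = 72.9828
Total = 72.9828 - 5.1716 = 67.8112


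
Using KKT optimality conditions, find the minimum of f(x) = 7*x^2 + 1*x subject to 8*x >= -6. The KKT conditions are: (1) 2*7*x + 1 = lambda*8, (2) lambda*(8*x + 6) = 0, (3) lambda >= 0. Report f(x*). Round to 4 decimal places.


Step 1: Try lambda = 0 (constraint inactive).
Stationarity: 2*7*x + 1 = 0
x* = -1/(2*7) = -1/14 = -0.0714 (rounded; the exact value -1/14 is used below)
Check constraint: 8*-0.0714 = -0.5712 >= -6 -- satisfied.
Step 2: Compute optimal value.
f(x*) = 7*(-1/14)^2 + 1*(-1/14) = -0.0357


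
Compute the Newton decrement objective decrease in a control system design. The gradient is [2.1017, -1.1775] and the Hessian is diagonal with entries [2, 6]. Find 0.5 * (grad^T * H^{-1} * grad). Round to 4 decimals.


Step 1: H is diagonal, so H^(-1) * g = [1.0509, -0.1963].
Step 2: g^T H^(-1) g = sum_i g_i^2 / H_ii
  = (2.1017)^2/2 + (-1.1775)^2/6
  = 2.2086 + 0.2311 = 2.4397
Step 3: Objective decrease = 0.5 * g^T H^(-1) g = 1.2198


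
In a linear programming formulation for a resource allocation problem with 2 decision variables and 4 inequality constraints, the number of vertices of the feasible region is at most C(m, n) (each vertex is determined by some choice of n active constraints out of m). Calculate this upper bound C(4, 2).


Each vertex corresponds to some choice of n active constraints out of m, so the number of vertices is at most C(m, n) = m! / (n!(m-n)!).
m = 4, n = 2
Numerator: 4 * 3
Denominator: 2! = 2
C(4, 2) = 6


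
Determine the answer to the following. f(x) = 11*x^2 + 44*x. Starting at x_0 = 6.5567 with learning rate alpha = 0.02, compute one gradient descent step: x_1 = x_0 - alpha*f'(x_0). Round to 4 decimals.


We compute the gradient at x_0 and apply the update.
f'(x) = 22*x + 44
f'(6.5567) = 22*6.5567 + 44 = 188.2474
x_1 = 6.5567 - 0.02*188.2474 = 2.7918


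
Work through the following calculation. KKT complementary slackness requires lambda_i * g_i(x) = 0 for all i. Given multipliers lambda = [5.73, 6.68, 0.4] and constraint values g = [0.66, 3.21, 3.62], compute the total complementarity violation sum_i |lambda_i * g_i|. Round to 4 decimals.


KKT complementary slackness check:
lambda_1 * g_1 = 5.73 * 0.66 = 3.7818
lambda_2 * g_2 = 6.68 * 3.21 = 21.4428
lambda_3 * g_3 = 0.4 * 3.62 = 1.448
Total violation = 3.7818 + 21.4428 + 1.448 = 26.6726


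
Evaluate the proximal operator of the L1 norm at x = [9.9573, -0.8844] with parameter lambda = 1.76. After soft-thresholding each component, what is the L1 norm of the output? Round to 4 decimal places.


Soft-thresholding with lambda = 1.76:
prox(9.9573) = sign(9.9573)*max(|9.9573| - 1.76, 0) = 8.1973
prox(-0.8844) = sign(-0.8844)*max(|-0.8844| - 1.76, 0) = 0.0
prox(x) = [8.1973, 0.0]
||prox(x)||_1 = 8.1973 + 0.0 = 8.1973


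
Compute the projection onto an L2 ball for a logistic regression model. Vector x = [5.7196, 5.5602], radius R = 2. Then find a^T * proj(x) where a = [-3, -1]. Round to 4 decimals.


Step 1: Compute ||x|| (intermediates to 6 decimals).
||x|| = sqrt(5.7196^2 + 5.5602^2) = 7.976819
Step 2: Project.
Since ||x|| > R, scale = R/||x|| = 2/7.976819 = 0.250727, proj(x) = scale * x
proj(x) = [1.434058, 1.394092]
Step 3: Dot product.
a^T * proj(x) = -3*1.434058 - 1*1.394092 = -5.6963


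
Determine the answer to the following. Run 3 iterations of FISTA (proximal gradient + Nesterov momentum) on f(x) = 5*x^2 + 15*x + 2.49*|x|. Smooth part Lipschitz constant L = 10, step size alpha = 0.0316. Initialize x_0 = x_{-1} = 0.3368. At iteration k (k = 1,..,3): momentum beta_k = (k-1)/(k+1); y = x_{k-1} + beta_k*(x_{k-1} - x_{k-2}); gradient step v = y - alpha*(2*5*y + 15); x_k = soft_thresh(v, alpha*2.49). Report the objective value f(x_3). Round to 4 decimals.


FISTA on f(x) = 5*x^2 + 15*x + 2.49*|x|
L = 10, alpha = 0.0316
Iteration 1: beta = 0.0, y = 0.3368 + 0.0*(0.3368 - 0.3368) = 0.3368
  grad(y) = 18.368, v = y - alpha*grad = -0.2436
  prox(v) = soft_thresh(-0.2436, 0.0787) = -0.1649
Iteration 2: beta = 0.3333, y = -0.1649 + 0.3333*(-0.1649 - 0.3368) = -0.3322
  grad(y) = 11.6781, v = y - alpha*grad = -0.7012
  prox(v) = soft_thresh(-0.7012, 0.0787) = -0.6225
Iteration 3: beta = 0.5, y = -0.6225 + 0.5*(-0.6225 + 0.1649) = -0.8513
  grad(y) = 6.4867, v = y - alpha*grad = -1.0563
  prox(v) = soft_thresh(-1.0563, 0.0787) = -0.9776
f(x_3) = 5*(-0.9776)^2 + 15*(-0.9776) + 2.49*|-0.9776| = -7.4513
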